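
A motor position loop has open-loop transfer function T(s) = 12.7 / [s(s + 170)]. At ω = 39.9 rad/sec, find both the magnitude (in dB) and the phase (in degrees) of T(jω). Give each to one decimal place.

|T| = -54.8 dB, ∠T = -103.2°

|j39.9 + 170| = √(39.9² + 170²) = 174.6
|j39.9| = 39.9
|T(j39.9)| = 12.7 / (174.6 × 39.9) = 0.0018228
20 log₁₀(0.0018228) = -54.79 dB
∠(j39.9 + 170) = arctan(39.9/170) = 13.21°
∠(j39.9) = 90.00°
∠T(j39.9) = − (13.21° + 90.00°) = -103.21°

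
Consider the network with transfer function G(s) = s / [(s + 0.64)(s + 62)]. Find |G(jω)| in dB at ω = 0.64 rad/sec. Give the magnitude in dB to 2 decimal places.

|j0.64| = 0.64
|j0.64 + 0.64| = √(0.64² + 0.64²) = 0.9051
|j0.64 + 62| = √(0.64² + 62²) = 62
|G(j0.64)| = 1 × 0.64 / (0.9051 × 62) = 0.011404
20 log₁₀(0.011404) = -38.859 dB

-38.86 dB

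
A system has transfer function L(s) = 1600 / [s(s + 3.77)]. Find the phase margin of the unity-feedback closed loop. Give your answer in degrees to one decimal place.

5.4 deg

Gain crossover: |L(jω)| = 1 at ω ≈ 39.9 rad/sec.
∠L(j39.9) = −90° − arctan(39.9/3.77) ≈ -174.60°
PM = 180° + (-174.60°) = 5.40°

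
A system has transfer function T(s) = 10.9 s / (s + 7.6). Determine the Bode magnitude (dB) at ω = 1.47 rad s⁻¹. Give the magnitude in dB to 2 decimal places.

|j1.47| = 1.47
|j1.47 + 7.6| = √(1.47² + 7.6²) = 7.741
|T(j1.47)| = 10.9 × 1.47 / 7.741 = 2.0699
20 log₁₀(2.0699) = 6.319 dB

6.32 dB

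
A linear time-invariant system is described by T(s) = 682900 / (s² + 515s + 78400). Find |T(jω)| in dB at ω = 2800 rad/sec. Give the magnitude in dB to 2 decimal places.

|(j2800)² + 515(j2800) + 78400| = |-7.7616e+06 + j1.442e+06| = 7.894e+06
|T(j2800)| = 682900 / 7.894e+06 = 0.086504
20 log₁₀(0.086504) = -21.259 dB

-21.26 dB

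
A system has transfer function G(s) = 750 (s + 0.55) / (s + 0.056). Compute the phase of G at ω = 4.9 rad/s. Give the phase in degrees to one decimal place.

∠(j4.9 + 0.55) = arctan(4.9/0.55) = 83.60°
∠(j4.9 + 0.056) = arctan(4.9/0.056) = 89.35°
∠G(j4.9) = 83.60° − 89.35° = -5.75°

-5.7°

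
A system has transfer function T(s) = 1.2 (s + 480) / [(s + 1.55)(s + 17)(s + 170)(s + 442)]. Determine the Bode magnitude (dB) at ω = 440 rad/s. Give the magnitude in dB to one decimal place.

-157.3 dB

|j440 + 480| = √(440² + 480²) = 651.2
|j440 + 1.55| = √(440² + 1.55²) = 440
|j440 + 17| = √(440² + 17²) = 440.3
|j440 + 170| = √(440² + 170²) = 471.7
|j440 + 442| = √(440² + 442²) = 623.7
|T(j440)| = 1.2 × 651.2 / (440 × 440.3 × 471.7 × 623.7) = 1.3709e-08
20 log₁₀(1.3709e-08) = -157.26 dB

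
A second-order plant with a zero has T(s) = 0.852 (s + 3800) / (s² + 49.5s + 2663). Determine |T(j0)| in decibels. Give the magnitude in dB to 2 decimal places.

1.70 dB

T(0) = 0.852 × 3800 / 2663 = 1.2158
20 log₁₀(1.2158) = 1.697 dB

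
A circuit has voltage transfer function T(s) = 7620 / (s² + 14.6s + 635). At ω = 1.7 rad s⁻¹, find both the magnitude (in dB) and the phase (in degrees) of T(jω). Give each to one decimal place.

|T| = 21.6 dB, ∠T = -2.2°

|(j1.7)² + 14.6(j1.7) + 635| = |632.11 + j24.82| = 632.6
|T(j1.7)| = 7620 / 632.6 = 12.046
20 log₁₀(12.046) = 21.62 dB
∠[(j1.7)² + 14.6(j1.7) + 635] = ∠[632.11 + j24.82] = 2.25°
∠T(j1.7) = −2.25° = -2.25°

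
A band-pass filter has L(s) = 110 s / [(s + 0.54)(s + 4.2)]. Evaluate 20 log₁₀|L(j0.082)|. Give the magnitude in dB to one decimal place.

|j0.082| = 0.082
|j0.082 + 0.54| = √(0.082² + 0.54²) = 0.5462
|j0.082 + 4.2| = √(0.082² + 4.2²) = 4.201
|L(j0.082)| = 110 × 0.082 / (0.5462 × 4.201) = 3.9312
20 log₁₀(3.9312) = 11.89 dB

11.9 dB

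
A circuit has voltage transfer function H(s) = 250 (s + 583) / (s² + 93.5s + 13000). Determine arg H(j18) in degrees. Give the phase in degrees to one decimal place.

-5.8°

∠(j18 + 583) = arctan(18/583) = 1.77°
∠[(j18)² + 93.5(j18) + 13000] = ∠[12676 + j1683] = 7.56°
∠H(j18) = 1.77° − 7.56° = -5.79°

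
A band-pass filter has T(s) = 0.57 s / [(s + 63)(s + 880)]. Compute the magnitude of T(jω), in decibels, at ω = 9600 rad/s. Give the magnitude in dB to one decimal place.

-84.6 dB

|j9600| = 9600
|j9600 + 63| = √(9600² + 63²) = 9600
|j9600 + 880| = √(9600² + 880²) = 9640
|T(j9600)| = 0.57 × 9600 / (9600 × 9640) = 5.9126e-05
20 log₁₀(5.9126e-05) = -84.56 dB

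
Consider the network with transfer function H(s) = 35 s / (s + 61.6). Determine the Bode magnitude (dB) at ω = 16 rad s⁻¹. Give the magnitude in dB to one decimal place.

|j16| = 16
|j16 + 61.6| = √(16² + 61.6²) = 63.64
|H(j16)| = 35 × 16 / 63.64 = 8.7989
20 log₁₀(8.7989) = 18.89 dB

18.9 dB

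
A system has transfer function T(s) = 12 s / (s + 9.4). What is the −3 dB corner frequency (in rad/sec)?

For a single-pole high-pass, the −3 dB point is at the pole: ω = 9.4 rad/sec.

9.4 rad/sec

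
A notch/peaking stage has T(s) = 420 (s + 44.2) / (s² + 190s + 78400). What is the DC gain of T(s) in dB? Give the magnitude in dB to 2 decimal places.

-12.51 dB

T(0) = 420 × 44.2 / 78400 = 0.23679
20 log₁₀(0.23679) = -12.513 dB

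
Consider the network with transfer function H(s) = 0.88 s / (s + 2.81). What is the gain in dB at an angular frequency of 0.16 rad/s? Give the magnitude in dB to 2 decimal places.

|j0.16| = 0.16
|j0.16 + 2.81| = √(0.16² + 2.81²) = 2.815
|H(j0.16)| = 0.88 × 0.16 / 2.815 = 0.050026
20 log₁₀(0.050026) = -26.016 dB

-26.02 dB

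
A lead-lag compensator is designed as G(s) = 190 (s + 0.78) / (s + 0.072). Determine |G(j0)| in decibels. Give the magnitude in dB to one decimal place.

66.3 dB

G(0) = 190 × 0.78 / 0.072 = 2058.3
20 log₁₀(2058.3) = 66.27 dB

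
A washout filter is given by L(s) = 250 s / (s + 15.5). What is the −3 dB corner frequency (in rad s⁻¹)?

For a single-pole high-pass, the −3 dB point is at the pole: ω = 15.5 rad s⁻¹.

15.5 rad s⁻¹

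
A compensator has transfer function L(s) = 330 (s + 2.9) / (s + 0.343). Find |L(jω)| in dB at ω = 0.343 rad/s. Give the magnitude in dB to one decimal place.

66.0 dB

|j0.343 + 2.9| = √(0.343² + 2.9²) = 2.92
|j0.343 + 0.343| = √(0.343² + 0.343²) = 0.4851
|L(j0.343)| = 330 × 2.92 / 0.4851 = 1986.6
20 log₁₀(1986.6) = 65.96 dB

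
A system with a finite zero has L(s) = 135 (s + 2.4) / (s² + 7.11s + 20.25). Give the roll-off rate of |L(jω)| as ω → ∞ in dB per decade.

With 1 zero and 2 poles, the high-frequency asymptotic slope is 20 × (1 − 2) = -20 dB/decade.

-20 dB/decade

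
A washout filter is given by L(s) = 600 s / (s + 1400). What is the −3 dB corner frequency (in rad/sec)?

For a single-pole high-pass, the −3 dB point is at the pole: ω = 1400 rad/sec.

1400 rad/sec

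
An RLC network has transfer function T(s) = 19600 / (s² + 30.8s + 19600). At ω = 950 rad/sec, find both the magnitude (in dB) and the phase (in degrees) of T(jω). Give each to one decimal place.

|T| = -33.1 dB, ∠T = -178.1°

|(j950)² + 30.8(j950) + 19600| = |-8.829e+05 + j29260| = 8.834e+05
|T(j950)| = 19600 / 8.834e+05 = 0.022187
20 log₁₀(0.022187) = -33.08 dB
∠[(j950)² + 30.8(j950) + 19600] = ∠[-8.829e+05 + j29260] = 178.10°
∠T(j950) = −178.10° = -178.10°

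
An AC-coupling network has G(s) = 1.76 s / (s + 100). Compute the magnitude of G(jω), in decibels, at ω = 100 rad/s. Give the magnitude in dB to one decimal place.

|j100| = 100
|j100 + 100| = √(100² + 100²) = 141.4
|G(j100)| = 1.76 × 100 / 141.4 = 1.2445
20 log₁₀(1.2445) = 1.90 dB

1.9 dB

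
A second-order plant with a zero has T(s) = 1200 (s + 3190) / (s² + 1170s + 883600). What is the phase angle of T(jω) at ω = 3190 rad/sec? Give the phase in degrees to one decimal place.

∠(j3190 + 3190) = arctan(3190/3190) = 45.00°
∠[(j3190)² + 1170(j3190) + 883600] = ∠[-9.2925e+06 + j3.7323e+06] = 158.12°
∠T(j3190) = 45.00° − 158.12° = -113.12°

-113.1°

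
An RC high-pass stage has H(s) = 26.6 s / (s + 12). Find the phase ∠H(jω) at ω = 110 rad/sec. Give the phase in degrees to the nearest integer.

6°

∠(j110) = 90.00°
∠(j110 + 12) = arctan(110/12) = 83.77°
∠H(j110) = 90.00° − 83.77° = 6.23°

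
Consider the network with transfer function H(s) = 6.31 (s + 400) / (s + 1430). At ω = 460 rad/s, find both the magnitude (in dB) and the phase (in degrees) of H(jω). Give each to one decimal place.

|j460 + 400| = √(460² + 400²) = 609.6
|j460 + 1430| = √(460² + 1430²) = 1502
|H(j460)| = 6.31 × 609.6 / 1502 = 2.5606
20 log₁₀(2.5606) = 8.17 dB
∠(j460 + 400) = arctan(460/400) = 48.99°
∠(j460 + 1430) = arctan(460/1430) = 17.83°
∠H(j460) = 48.99° − 17.83° = 31.16°

|H| = 8.2 dB, ∠H = 31.2°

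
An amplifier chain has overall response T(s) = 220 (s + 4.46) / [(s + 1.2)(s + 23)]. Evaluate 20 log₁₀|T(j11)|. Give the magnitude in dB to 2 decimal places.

19.33 dB

|j11 + 4.46| = √(11² + 4.46²) = 11.87
|j11 + 1.2| = √(11² + 1.2²) = 11.07
|j11 + 23| = √(11² + 23²) = 25.5
|T(j11)| = 220 × 11.87 / (11.07 × 25.5) = 9.2565
20 log₁₀(9.2565) = 19.329 dB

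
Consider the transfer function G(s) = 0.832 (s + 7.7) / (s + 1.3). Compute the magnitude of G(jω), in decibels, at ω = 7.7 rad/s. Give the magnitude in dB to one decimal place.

|j7.7 + 7.7| = √(7.7² + 7.7²) = 10.89
|j7.7 + 1.3| = √(7.7² + 1.3²) = 7.809
|G(j7.7)| = 0.832 × 10.89 / 7.809 = 1.1602
20 log₁₀(1.1602) = 1.29 dB

1.3 dB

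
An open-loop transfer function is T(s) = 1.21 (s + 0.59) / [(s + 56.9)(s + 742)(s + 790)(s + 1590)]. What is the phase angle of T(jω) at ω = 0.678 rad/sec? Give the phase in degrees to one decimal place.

48.2 deg

∠(j0.678 + 0.59) = arctan(0.678/0.59) = 48.97°
∠(j0.678 + 56.9) = arctan(0.678/56.9) = 0.68°
∠(j0.678 + 742) = arctan(0.678/742) = 0.05°
∠(j0.678 + 790) = arctan(0.678/790) = 0.05°
∠(j0.678 + 1590) = arctan(0.678/1590) = 0.02°
∠T(j0.678) = 48.97° − (0.68° + 0.05° + 0.05° + 0.02°) = 48.16°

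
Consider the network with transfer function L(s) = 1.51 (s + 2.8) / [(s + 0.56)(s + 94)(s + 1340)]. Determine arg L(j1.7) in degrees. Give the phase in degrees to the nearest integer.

∠(j1.7 + 2.8) = arctan(1.7/2.8) = 31.26°
∠(j1.7 + 0.56) = arctan(1.7/0.56) = 71.77°
∠(j1.7 + 94) = arctan(1.7/94) = 1.04°
∠(j1.7 + 1340) = arctan(1.7/1340) = 0.07°
∠L(j1.7) = 31.26° − (71.77° + 1.04° + 0.07°) = -41.61°

-42°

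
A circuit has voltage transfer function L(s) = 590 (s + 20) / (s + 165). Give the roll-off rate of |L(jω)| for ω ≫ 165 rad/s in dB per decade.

With 1 zero and 1 pole, the high-frequency asymptotic slope is 20 × (1 − 1) = 0 dB/decade.

0 dB/decade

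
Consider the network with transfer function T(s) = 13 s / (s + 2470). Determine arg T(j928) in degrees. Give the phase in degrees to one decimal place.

69.4°

∠(j928) = 90.00°
∠(j928 + 2470) = arctan(928/2470) = 20.59°
∠T(j928) = 90.00° − 20.59° = 69.41°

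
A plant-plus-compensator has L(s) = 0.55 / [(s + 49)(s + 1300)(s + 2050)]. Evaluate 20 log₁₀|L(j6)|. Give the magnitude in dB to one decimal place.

|j6 + 49| = √(6² + 49²) = 49.37
|j6 + 1300| = √(6² + 1300²) = 1300
|j6 + 2050| = √(6² + 2050²) = 2050
|L(j6)| = 0.55 / (49.37 × 1300 × 2050) = 4.1805e-09
20 log₁₀(4.1805e-09) = -167.58 dB

-167.6 dB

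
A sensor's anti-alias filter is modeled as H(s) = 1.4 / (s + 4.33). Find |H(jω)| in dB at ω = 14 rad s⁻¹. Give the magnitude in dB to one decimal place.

-20.4 dB

|j14 + 4.33| = √(14² + 4.33²) = 14.65
|H(j14)| = 1.4 / 14.65 = 0.095535
20 log₁₀(0.095535) = -20.40 dB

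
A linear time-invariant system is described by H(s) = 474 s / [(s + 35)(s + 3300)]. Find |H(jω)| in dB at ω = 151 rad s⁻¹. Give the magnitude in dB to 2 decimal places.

-17.09 dB

|j151| = 151
|j151 + 35| = √(151² + 35²) = 155
|j151 + 3300| = √(151² + 3300²) = 3303
|H(j151)| = 474 × 151 / (155 × 3303) = 0.13978
20 log₁₀(0.13978) = -17.091 dB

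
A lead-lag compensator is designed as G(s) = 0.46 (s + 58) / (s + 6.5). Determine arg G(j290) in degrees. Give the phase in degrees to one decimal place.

∠(j290 + 58) = arctan(290/58) = 78.69°
∠(j290 + 6.5) = arctan(290/6.5) = 88.72°
∠G(j290) = 78.69° − 88.72° = -10.03°

-10.0°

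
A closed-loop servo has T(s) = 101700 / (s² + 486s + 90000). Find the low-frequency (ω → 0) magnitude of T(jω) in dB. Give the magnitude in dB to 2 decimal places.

T(0) = 101700 / 90000 = 1.13
20 log₁₀(1.13) = 1.062 dB

1.06 dB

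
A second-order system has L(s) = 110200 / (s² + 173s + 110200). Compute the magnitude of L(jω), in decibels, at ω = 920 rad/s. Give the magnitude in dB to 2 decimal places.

-16.69 dB

|(j920)² + 173(j920) + 110200| = |-7.362e+05 + j1.5916e+05| = 7.532e+05
|L(j920)| = 110200 / 7.532e+05 = 0.14631
20 log₁₀(0.14631) = -16.695 dB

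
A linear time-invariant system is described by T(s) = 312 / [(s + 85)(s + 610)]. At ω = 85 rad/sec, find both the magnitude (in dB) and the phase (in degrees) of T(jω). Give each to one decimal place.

|T| = -47.5 dB, ∠T = -52.9°

|j85 + 85| = √(85² + 85²) = 120.2
|j85 + 610| = √(85² + 610²) = 615.9
|T(j85)| = 312 / (120.2 × 615.9) = 0.0042142
20 log₁₀(0.0042142) = -47.51 dB
∠(j85 + 85) = arctan(85/85) = 45.00°
∠(j85 + 610) = arctan(85/610) = 7.93°
∠T(j85) = − (45.00° + 7.93°) = -52.93°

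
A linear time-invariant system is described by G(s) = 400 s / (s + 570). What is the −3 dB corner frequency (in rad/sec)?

For a single-pole high-pass, the −3 dB point is at the pole: ω = 570 rad/sec.

570 rad/sec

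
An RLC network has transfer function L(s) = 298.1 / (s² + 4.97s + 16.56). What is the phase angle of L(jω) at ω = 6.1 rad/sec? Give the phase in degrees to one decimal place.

∠[(j6.1)² + 4.97(j6.1) + 16.56] = ∠[-20.65 + j30.317] = 124.26°
∠L(j6.1) = −124.26° = -124.26°

-124.3°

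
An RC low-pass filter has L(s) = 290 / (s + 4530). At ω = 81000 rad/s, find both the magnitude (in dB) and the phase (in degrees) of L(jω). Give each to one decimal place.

|L| = -48.9 dB, ∠L = -86.8°

|j81000 + 4530| = √(81000² + 4530²) = 8.113e+04
|L(j81000)| = 290 / 8.113e+04 = 0.0035747
20 log₁₀(0.0035747) = -48.94 dB
∠(j81000 + 4530) = arctan(81000/4530) = 86.80°
∠L(j81000) = −86.80° = -86.80°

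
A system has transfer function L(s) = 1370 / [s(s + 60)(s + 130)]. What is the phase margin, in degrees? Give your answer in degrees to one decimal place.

89.8°

Gain crossover: |L(jω)| = 1 at ω ≈ 0.176 rad/s.
∠L(j0.176) = −90° − arctan(0.176/60) − arctan(0.176/130) ≈ -90.25°
PM = 180° + (-90.25°) = 89.75°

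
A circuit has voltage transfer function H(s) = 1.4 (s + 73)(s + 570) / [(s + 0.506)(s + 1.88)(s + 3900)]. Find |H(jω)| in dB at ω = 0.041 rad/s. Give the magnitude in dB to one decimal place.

|j0.041 + 73| = √(0.041² + 73²) = 73
|j0.041 + 570| = √(0.041² + 570²) = 570
|j0.041 + 0.506| = √(0.041² + 0.506²) = 0.5077
|j0.041 + 1.88| = √(0.041² + 1.88²) = 1.88
|j0.041 + 3900| = √(0.041² + 3900²) = 3900
|H(j0.041)| = 1.4 × 73 × 570 / (0.5077 × 1.88 × 3900) = 15.647
20 log₁₀(15.647) = 23.89 dB

23.9 dB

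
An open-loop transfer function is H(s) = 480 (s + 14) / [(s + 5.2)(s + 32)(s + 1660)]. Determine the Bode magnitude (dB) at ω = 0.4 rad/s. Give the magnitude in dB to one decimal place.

-32.3 dB

|j0.4 + 14| = √(0.4² + 14²) = 14.01
|j0.4 + 5.2| = √(0.4² + 5.2²) = 5.215
|j0.4 + 32| = √(0.4² + 32²) = 32
|j0.4 + 1660| = √(0.4² + 1660²) = 1660
|H(j0.4)| = 480 × 14.01 / (5.215 × 32 × 1660) = 0.024264
20 log₁₀(0.024264) = -32.30 dB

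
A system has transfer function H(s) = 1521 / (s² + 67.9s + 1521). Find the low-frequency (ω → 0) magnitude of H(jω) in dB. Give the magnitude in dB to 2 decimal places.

0.00 dB

H(0) = 1521 / 1521 = 1
20 log₁₀(1) = 0.000 dB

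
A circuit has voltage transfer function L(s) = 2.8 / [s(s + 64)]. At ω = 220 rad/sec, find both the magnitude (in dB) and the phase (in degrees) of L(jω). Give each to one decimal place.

|j220 + 64| = √(220² + 64²) = 229.1
|j220| = 220
|L(j220)| = 2.8 / (229.1 × 220) = 5.5548e-05
20 log₁₀(5.5548e-05) = -85.11 dB
∠(j220 + 64) = arctan(220/64) = 73.78°
∠(j220) = 90.00°
∠L(j220) = − (73.78° + 90.00°) = -163.78°

|L| = -85.1 dB, ∠L = -163.8 deg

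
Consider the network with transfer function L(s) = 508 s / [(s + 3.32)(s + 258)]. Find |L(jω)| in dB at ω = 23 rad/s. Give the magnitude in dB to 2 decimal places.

5.76 dB

|j23| = 23
|j23 + 3.32| = √(23² + 3.32²) = 23.24
|j23 + 258| = √(23² + 258²) = 259
|L(j23)| = 508 × 23 / (23.24 × 259) = 1.9411
20 log₁₀(1.9411) = 5.761 dB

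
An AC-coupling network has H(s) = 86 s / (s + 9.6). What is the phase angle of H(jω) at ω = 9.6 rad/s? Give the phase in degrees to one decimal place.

∠(j9.6) = 90.00°
∠(j9.6 + 9.6) = arctan(9.6/9.6) = 45.00°
∠H(j9.6) = 90.00° − 45.00° = 45.00°

45.0°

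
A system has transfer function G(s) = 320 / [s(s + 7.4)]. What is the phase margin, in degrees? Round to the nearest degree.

23°

Gain crossover: |G(jω)| = 1 at ω ≈ 17.1 rad/sec.
∠G(j17.1) = −90° − arctan(17.1/7.4) ≈ -156.65°
PM = 180° + (-156.65°) = 23.35°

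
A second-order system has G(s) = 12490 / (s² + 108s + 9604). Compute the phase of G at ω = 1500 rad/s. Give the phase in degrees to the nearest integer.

-176°

∠[(j1500)² + 108(j1500) + 9604] = ∠[-2.2404e+06 + j1.62e+05] = 175.86°
∠G(j1500) = −175.86° = -175.86°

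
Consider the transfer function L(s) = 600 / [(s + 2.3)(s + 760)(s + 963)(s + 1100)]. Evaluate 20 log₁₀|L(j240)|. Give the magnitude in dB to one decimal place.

|j240 + 2.3| = √(240² + 2.3²) = 240
|j240 + 760| = √(240² + 760²) = 797
|j240 + 963| = √(240² + 963²) = 992.5
|j240 + 1100| = √(240² + 1100²) = 1126
|L(j240)| = 600 / (240 × 797 × 992.5 × 1126) = 2.8071e-09
20 log₁₀(2.8071e-09) = -171.03 dB

-171.0 dB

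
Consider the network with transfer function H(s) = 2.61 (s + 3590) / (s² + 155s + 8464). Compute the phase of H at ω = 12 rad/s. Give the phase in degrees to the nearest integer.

∠(j12 + 3590) = arctan(12/3590) = 0.19°
∠[(j12)² + 155(j12) + 8464] = ∠[8320 + j1860] = 12.60°
∠H(j12) = 0.19° − 12.60° = -12.41°

-12°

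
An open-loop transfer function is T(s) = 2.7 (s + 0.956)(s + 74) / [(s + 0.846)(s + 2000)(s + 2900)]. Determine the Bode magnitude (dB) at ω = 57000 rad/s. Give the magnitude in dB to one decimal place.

-86.5 dB

|j57000 + 0.956| = √(57000² + 0.956²) = 5.7e+04
|j57000 + 74| = √(57000² + 74²) = 5.7e+04
|j57000 + 0.846| = √(57000² + 0.846²) = 5.7e+04
|j57000 + 2000| = √(57000² + 2000²) = 5.704e+04
|j57000 + 2900| = √(57000² + 2900²) = 5.707e+04
|T(j57000)| = 2.7 × 5.7e+04 × 5.7e+04 / (5.7e+04 × 5.704e+04 × 5.707e+04) = 4.7278e-05
20 log₁₀(4.7278e-05) = -86.51 dB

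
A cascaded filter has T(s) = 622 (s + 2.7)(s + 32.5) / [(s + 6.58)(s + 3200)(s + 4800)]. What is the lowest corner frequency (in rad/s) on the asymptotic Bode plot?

Break frequencies occur at each pole and zero magnitude: 2.7 rad/s, 6.58 rad/s, 32.5 rad/s, 3200 rad/s, 4800 rad/s.
The lowest is 2.7 rad/s.

2.7 rad/s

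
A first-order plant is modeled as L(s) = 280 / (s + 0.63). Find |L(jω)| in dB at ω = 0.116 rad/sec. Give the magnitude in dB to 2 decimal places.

|j0.116 + 0.63| = √(0.116² + 0.63²) = 0.6406
|L(j0.116)| = 280 / 0.6406 = 437.1
20 log₁₀(437.1) = 52.812 dB

52.81 dB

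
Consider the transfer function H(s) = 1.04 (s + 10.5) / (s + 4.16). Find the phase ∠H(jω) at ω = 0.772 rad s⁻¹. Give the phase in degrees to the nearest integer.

∠(j0.772 + 10.5) = arctan(0.772/10.5) = 4.21°
∠(j0.772 + 4.16) = arctan(0.772/4.16) = 10.51°
∠H(j0.772) = 4.21° − 10.51° = -6.31°

-6°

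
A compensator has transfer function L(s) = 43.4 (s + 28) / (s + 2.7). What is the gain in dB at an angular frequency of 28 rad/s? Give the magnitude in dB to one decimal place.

|j28 + 28| = √(28² + 28²) = 39.6
|j28 + 2.7| = √(28² + 2.7²) = 28.13
|L(j28)| = 43.4 × 39.6 / 28.13 = 61.093
20 log₁₀(61.093) = 35.72 dB

35.7 dB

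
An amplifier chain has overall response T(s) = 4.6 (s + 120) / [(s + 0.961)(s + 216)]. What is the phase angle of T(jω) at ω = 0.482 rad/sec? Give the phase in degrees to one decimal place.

-26.5°

∠(j0.482 + 120) = arctan(0.482/120) = 0.23°
∠(j0.482 + 0.961) = arctan(0.482/0.961) = 26.64°
∠(j0.482 + 216) = arctan(0.482/216) = 0.13°
∠T(j0.482) = 0.23° − (26.64° + 0.13°) = -26.53°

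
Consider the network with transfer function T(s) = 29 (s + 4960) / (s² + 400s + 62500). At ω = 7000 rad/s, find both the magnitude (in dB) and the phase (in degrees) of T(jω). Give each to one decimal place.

|T| = -45.9 dB, ∠T = -122.0 deg

|j7000 + 4960| = √(7000² + 4960²) = 8579
|(j7000)² + 400(j7000) + 62500| = |-4.8938e+07 + j2.8e+06| = 4.902e+07
|T(j7000)| = 29 × 8579 / 4.902e+07 = 0.0050756
20 log₁₀(0.0050756) = -45.89 dB
∠(j7000 + 4960) = arctan(7000/4960) = 54.68°
∠[(j7000)² + 400(j7000) + 62500] = ∠[-4.8938e+07 + j2.8e+06] = 176.73°
∠T(j7000) = 54.68° − 176.73° = -122.05°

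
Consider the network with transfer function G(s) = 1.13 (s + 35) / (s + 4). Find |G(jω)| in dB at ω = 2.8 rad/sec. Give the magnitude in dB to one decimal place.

|j2.8 + 35| = √(2.8² + 35²) = 35.11
|j2.8 + 4| = √(2.8² + 4²) = 4.883
|G(j2.8)| = 1.13 × 35.11 / 4.883 = 8.126
20 log₁₀(8.126) = 18.20 dB

18.2 dB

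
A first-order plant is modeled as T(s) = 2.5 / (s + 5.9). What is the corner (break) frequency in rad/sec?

5.9 rad/sec

The single real pole at s = −5.9 gives a corner at ω = 5.9 rad/sec.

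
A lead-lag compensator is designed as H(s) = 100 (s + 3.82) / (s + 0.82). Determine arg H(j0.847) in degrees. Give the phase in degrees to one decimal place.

∠(j0.847 + 3.82) = arctan(0.847/3.82) = 12.50°
∠(j0.847 + 0.82) = arctan(0.847/0.82) = 45.93°
∠H(j0.847) = 12.50° − 45.93° = -33.43°

-33.4°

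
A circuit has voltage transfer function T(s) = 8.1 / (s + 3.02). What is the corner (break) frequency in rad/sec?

The single real pole at s = −3.02 gives a corner at ω = 3.02 rad/sec.

3.02 rad/sec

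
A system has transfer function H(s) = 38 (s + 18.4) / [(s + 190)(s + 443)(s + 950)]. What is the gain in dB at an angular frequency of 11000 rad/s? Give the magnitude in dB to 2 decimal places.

|j11000 + 18.4| = √(11000² + 18.4²) = 1.1e+04
|j11000 + 190| = √(11000² + 190²) = 1.1e+04
|j11000 + 443| = √(11000² + 443²) = 1.101e+04
|j11000 + 950| = √(11000² + 950²) = 1.104e+04
|H(j11000)| = 38 × 1.1e+04 / (1.1e+04 × 1.101e+04 × 1.104e+04) = 3.1259e-07
20 log₁₀(3.1259e-07) = -130.101 dB

-130.10 dB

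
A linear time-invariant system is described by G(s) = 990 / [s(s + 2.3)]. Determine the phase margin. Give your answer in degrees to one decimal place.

Gain crossover: |G(jω)| = 1 at ω ≈ 31.4 rad/s.
∠G(j31.4) = −90° − arctan(31.4/2.3) ≈ -175.81°
PM = 180° + (-175.81°) = 4.19°

4.2°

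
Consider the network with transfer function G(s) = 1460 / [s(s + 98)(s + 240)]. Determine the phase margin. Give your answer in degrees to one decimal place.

89.9°

Gain crossover: |G(jω)| = 1 at ω ≈ 0.0621 rad/sec.
∠G(j0.0621) = −90° − arctan(0.0621/98) − arctan(0.0621/240) ≈ -90.05°
PM = 180° + (-90.05°) = 89.95°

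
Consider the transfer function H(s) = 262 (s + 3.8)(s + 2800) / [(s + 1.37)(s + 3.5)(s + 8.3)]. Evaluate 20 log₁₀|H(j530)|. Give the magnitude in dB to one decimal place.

8.5 dB

|j530 + 3.8| = √(530² + 3.8²) = 530
|j530 + 2800| = √(530² + 2800²) = 2850
|j530 + 1.37| = √(530² + 1.37²) = 530
|j530 + 3.5| = √(530² + 3.5²) = 530
|j530 + 8.3| = √(530² + 8.3²) = 530.1
|H(j530)| = 262 × 530 × 2850 / (530 × 530 × 530.1) = 2.6577
20 log₁₀(2.6577) = 8.49 dB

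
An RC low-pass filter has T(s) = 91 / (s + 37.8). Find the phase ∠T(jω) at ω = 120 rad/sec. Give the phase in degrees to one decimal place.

-72.5°

∠(j120 + 37.8) = arctan(120/37.8) = 72.52°
∠T(j120) = −72.52° = -72.52°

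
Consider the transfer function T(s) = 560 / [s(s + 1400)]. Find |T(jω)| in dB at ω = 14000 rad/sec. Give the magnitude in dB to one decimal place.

-110.9 dB

|j14000 + 1400| = √(14000² + 1400²) = 1.407e+04
|j14000| = 1.4e+04
|T(j14000)| = 560 / (1.407e+04 × 1.4e+04) = 2.843e-06
20 log₁₀(2.843e-06) = -110.92 dB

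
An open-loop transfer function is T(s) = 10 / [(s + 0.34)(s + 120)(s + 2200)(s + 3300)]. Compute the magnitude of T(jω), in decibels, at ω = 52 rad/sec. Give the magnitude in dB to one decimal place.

|j52 + 0.34| = √(52² + 0.34²) = 52
|j52 + 120| = √(52² + 120²) = 130.8
|j52 + 2200| = √(52² + 2200²) = 2201
|j52 + 3300| = √(52² + 3300²) = 3300
|T(j52)| = 10 / (52 × 130.8 × 2201 × 3300) = 2.0245e-10
20 log₁₀(2.0245e-10) = -193.87 dB

-193.9 dB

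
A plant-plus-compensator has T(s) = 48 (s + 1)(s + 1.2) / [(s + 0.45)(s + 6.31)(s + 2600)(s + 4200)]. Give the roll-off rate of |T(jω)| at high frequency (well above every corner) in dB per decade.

With 2 zeros and 4 poles, the high-frequency asymptotic slope is 20 × (2 − 4) = -40 dB/decade.

-40 dB/decade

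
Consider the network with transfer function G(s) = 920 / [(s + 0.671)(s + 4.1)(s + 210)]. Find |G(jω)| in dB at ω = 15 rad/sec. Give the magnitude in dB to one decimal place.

-34.6 dB

|j15 + 0.671| = √(15² + 0.671²) = 15.02
|j15 + 4.1| = √(15² + 4.1²) = 15.55
|j15 + 210| = √(15² + 210²) = 210.5
|G(j15)| = 920 / (15.02 × 15.55 × 210.5) = 0.018715
20 log₁₀(0.018715) = -34.56 dB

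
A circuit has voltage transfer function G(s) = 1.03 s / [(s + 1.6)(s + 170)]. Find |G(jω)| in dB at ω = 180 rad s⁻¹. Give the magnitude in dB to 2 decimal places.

-47.62 dB

|j180| = 180
|j180 + 1.6| = √(180² + 1.6²) = 180
|j180 + 170| = √(180² + 170²) = 247.6
|G(j180)| = 1.03 × 180 / (180 × 247.6) = 0.00416
20 log₁₀(0.00416) = -47.618 dB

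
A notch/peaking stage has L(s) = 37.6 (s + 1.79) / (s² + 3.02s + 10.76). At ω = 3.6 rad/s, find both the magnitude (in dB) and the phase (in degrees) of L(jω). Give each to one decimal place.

|L| = 22.7 dB, ∠L = -37.9°

|j3.6 + 1.79| = √(3.6² + 1.79²) = 4.02
|(j3.6)² + 3.02(j3.6) + 10.76| = |-2.2 + j10.872| = 11.09
|L(j3.6)| = 37.6 × 4.02 / 11.09 = 13.628
20 log₁₀(13.628) = 22.69 dB
∠(j3.6 + 1.79) = arctan(3.6/1.79) = 63.56°
∠[(j3.6)² + 3.02(j3.6) + 10.76] = ∠[-2.2 + j10.872] = 101.44°
∠L(j3.6) = 63.56° − 101.44° = -37.88°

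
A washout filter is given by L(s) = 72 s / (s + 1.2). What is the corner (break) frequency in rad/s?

1.2 rad/s

The single real pole at s = −1.2 gives a corner at ω = 1.2 rad/s.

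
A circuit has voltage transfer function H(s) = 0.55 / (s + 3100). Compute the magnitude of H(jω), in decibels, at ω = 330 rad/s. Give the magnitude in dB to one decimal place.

|j330 + 3100| = √(330² + 3100²) = 3118
|H(j330)| = 0.55 / 3118 = 0.00017642
20 log₁₀(0.00017642) = -75.07 dB

-75.1 dB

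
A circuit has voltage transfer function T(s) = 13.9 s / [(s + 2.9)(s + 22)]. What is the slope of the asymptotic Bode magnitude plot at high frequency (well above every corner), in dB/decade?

-20 dB/decade

With 1 zero and 2 poles, the high-frequency asymptotic slope is 20 × (1 − 2) = -20 dB/decade.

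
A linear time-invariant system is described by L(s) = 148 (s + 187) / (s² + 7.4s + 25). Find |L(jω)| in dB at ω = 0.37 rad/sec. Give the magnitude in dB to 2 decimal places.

|j0.37 + 187| = √(0.37² + 187²) = 187
|(j0.37)² + 7.4(j0.37) + 25| = |24.863 + j2.738| = 25.01
|L(j0.37)| = 148 × 187 / 25.01 = 1106.4
20 log₁₀(1106.4) = 60.879 dB

60.88 dB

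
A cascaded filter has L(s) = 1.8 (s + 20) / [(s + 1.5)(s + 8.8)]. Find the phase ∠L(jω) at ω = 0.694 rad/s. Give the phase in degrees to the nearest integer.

∠(j0.694 + 20) = arctan(0.694/20) = 1.99°
∠(j0.694 + 1.5) = arctan(0.694/1.5) = 24.83°
∠(j0.694 + 8.8) = arctan(0.694/8.8) = 4.51°
∠L(j0.694) = 1.99° − (24.83° + 4.51°) = -27.35°

-27°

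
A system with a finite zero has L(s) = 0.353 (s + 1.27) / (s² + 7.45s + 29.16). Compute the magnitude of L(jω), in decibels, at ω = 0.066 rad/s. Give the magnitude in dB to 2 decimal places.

|j0.066 + 1.27| = √(0.066² + 1.27²) = 1.272
|(j0.066)² + 7.45(j0.066) + 29.16| = |29.156 + j0.4917| = 29.16
|L(j0.066)| = 0.353 × 1.272 / 29.16 = 0.015395
20 log₁₀(0.015395) = -36.252 dB

-36.25 dB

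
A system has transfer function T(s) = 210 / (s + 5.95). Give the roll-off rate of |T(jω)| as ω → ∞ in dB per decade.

-20 dB/decade

With 0 zeros and 1 pole, the high-frequency asymptotic slope is 20 × (0 − 1) = -20 dB/decade.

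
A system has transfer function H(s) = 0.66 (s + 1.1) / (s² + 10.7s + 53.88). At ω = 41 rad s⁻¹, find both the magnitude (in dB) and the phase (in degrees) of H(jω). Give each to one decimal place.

|H| = -35.9 dB, ∠H = -76.4°

|j41 + 1.1| = √(41² + 1.1²) = 41.01
|(j41)² + 10.7(j41) + 53.88| = |-1627.1 + j438.7| = 1685
|H(j41)| = 0.66 × 41.01 / 1685 = 0.016063
20 log₁₀(0.016063) = -35.88 dB
∠(j41 + 1.1) = arctan(41/1.1) = 88.46°
∠[(j41)² + 10.7(j41) + 53.88] = ∠[-1627.1 + j438.7] = 164.91°
∠H(j41) = 88.46° − 164.91° = -76.45°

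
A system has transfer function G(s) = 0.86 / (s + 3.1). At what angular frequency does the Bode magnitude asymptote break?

The single real pole at s = −3.1 gives a corner at ω = 3.1 rad s⁻¹.

3.1 rad s⁻¹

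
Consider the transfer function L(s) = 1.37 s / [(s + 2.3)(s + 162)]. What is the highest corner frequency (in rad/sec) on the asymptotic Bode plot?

Break frequencies occur at each pole and zero magnitude: 2.3 rad/sec, 162 rad/sec.
The highest is 162 rad/sec.

162 rad/sec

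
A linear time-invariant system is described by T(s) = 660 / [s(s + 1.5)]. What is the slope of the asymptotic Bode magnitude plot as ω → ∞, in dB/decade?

-40 dB/decade

With 0 zeros and 2 poles, the high-frequency asymptotic slope is 20 × (0 − 2) = -40 dB/decade.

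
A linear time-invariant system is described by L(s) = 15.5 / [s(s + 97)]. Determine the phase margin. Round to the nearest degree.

90°

Gain crossover: |L(jω)| = 1 at ω ≈ 0.16 rad s⁻¹.
∠L(j0.16) = −90° − arctan(0.16/97) ≈ -90.09°
PM = 180° + (-90.09°) = 89.91°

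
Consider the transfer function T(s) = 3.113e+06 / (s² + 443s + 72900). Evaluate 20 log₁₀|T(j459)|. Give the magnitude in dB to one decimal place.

|(j459)² + 443(j459) + 72900| = |-1.3778e+05 + j2.0334e+05| = 2.456e+05
|T(j459)| = 3.113e+06 / 2.456e+05 = 12.674
20 log₁₀(12.674) = 22.06 dB

22.1 dB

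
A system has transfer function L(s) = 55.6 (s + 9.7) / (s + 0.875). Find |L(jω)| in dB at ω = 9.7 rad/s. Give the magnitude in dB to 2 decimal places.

37.88 dB

|j9.7 + 9.7| = √(9.7² + 9.7²) = 13.72
|j9.7 + 0.875| = √(9.7² + 0.875²) = 9.739
|L(j9.7)| = 55.6 × 13.72 / 9.739 = 78.312
20 log₁₀(78.312) = 37.877 dB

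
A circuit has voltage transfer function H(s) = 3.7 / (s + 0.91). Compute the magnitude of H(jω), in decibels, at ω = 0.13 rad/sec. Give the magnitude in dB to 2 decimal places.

12.10 dB

|j0.13 + 0.91| = √(0.13² + 0.91²) = 0.9192
|H(j0.13)| = 3.7 / 0.9192 = 4.0251
20 log₁₀(4.0251) = 12.095 dB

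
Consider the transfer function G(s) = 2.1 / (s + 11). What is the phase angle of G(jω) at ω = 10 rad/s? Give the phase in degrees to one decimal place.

-42.3°

∠(j10 + 11) = arctan(10/11) = 42.27°
∠G(j10) = −42.27° = -42.27°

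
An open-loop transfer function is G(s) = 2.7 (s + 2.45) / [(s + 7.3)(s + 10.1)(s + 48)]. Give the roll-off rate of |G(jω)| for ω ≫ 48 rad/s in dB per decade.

With 1 zero and 3 poles, the high-frequency asymptotic slope is 20 × (1 − 3) = -40 dB/decade.

-40 dB/decade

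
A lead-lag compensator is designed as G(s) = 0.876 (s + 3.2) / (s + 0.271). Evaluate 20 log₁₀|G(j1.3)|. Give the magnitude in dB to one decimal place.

|j1.3 + 3.2| = √(1.3² + 3.2²) = 3.454
|j1.3 + 0.271| = √(1.3² + 0.271²) = 1.328
|G(j1.3)| = 0.876 × 3.454 / 1.328 = 2.2785
20 log₁₀(2.2785) = 7.15 dB

7.2 dB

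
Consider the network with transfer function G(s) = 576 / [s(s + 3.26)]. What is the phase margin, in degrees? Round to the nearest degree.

Gain crossover: |G(jω)| = 1 at ω ≈ 23.9 rad/s.
∠G(j23.9) = −90° − arctan(23.9/3.26) ≈ -172.23°
PM = 180° + (-172.23°) = 7.77°

8 deg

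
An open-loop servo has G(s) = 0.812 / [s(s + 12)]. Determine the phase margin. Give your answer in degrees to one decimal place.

Gain crossover: |G(jω)| = 1 at ω ≈ 0.0677 rad/sec.
∠G(j0.0677) = −90° − arctan(0.0677/12) ≈ -90.32°
PM = 180° + (-90.32°) = 89.68°

89.7°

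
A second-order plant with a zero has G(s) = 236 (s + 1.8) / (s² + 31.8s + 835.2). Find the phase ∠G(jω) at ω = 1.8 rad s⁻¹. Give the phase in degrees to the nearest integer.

41 deg

∠(j1.8 + 1.8) = arctan(1.8/1.8) = 45.00°
∠[(j1.8)² + 31.8(j1.8) + 835.2] = ∠[831.96 + j57.24] = 3.94°
∠G(j1.8) = 45.00° − 3.94° = 41.06°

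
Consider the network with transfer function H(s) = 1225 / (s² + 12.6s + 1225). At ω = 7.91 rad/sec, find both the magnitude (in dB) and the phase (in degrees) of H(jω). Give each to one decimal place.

|H| = 0.4 dB, ∠H = -4.9°

|(j7.91)² + 12.6(j7.91) + 1225| = |1162.4 + j99.666| = 1167
|H(j7.91)| = 1225 / 1167 = 1.05
20 log₁₀(1.05) = 0.42 dB
∠[(j7.91)² + 12.6(j7.91) + 1225] = ∠[1162.4 + j99.666] = 4.90°
∠H(j7.91) = −4.90° = -4.90°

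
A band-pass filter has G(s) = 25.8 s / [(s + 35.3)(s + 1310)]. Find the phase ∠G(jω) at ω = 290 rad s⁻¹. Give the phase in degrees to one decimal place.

-5.5°

∠(j290) = 90.00°
∠(j290 + 35.3) = arctan(290/35.3) = 83.06°
∠(j290 + 1310) = arctan(290/1310) = 12.48°
∠G(j290) = 90.00° − (83.06° + 12.48°) = -5.54°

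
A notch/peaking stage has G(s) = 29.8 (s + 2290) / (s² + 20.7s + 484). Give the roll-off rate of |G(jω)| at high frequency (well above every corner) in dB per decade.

-20 dB/decade

With 1 zero and 2 poles, the high-frequency asymptotic slope is 20 × (1 − 2) = -20 dB/decade.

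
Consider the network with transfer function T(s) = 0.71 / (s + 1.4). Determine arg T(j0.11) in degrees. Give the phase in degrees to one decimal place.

-4.5 deg

∠(j0.11 + 1.4) = arctan(0.11/1.4) = 4.49°
∠T(j0.11) = −4.49° = -4.49°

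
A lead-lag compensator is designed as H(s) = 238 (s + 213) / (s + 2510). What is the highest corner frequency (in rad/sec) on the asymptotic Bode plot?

Break frequencies occur at each pole and zero magnitude: 213 rad/sec, 2510 rad/sec.
The highest is 2510 rad/sec.

2510 rad/sec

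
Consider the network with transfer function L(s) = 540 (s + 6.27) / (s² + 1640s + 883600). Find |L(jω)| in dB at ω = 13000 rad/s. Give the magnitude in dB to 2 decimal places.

|j13000 + 6.27| = √(13000² + 6.27²) = 1.3e+04
|(j13000)² + 1640(j13000) + 883600| = |-1.6812e+08 + j2.132e+07| = 1.695e+08
|L(j13000)| = 540 × 1.3e+04 / 1.695e+08 = 0.041425
20 log₁₀(0.041425) = -27.655 dB

-27.65 dB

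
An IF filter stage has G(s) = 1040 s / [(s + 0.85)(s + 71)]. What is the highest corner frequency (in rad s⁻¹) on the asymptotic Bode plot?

71 rad s⁻¹

Break frequencies occur at each pole and zero magnitude: 0.85 rad s⁻¹, 71 rad s⁻¹.
The highest is 71 rad s⁻¹.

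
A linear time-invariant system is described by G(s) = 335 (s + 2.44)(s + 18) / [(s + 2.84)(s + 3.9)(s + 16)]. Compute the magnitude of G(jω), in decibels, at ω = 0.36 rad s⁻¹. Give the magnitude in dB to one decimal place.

38.4 dB

|j0.36 + 2.44| = √(0.36² + 2.44²) = 2.466
|j0.36 + 18| = √(0.36² + 18²) = 18
|j0.36 + 2.84| = √(0.36² + 2.84²) = 2.863
|j0.36 + 3.9| = √(0.36² + 3.9²) = 3.917
|j0.36 + 16| = √(0.36² + 16²) = 16
|G(j0.36)| = 335 × 2.466 × 18 / (2.863 × 3.917 × 16) = 82.9
20 log₁₀(82.9) = 38.37 dB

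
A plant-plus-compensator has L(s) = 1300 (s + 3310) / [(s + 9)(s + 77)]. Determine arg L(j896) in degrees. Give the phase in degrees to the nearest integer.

-159°

∠(j896 + 3310) = arctan(896/3310) = 15.15°
∠(j896 + 9) = arctan(896/9) = 89.42°
∠(j896 + 77) = arctan(896/77) = 85.09°
∠L(j896) = 15.15° − (89.42° + 85.09°) = -159.37°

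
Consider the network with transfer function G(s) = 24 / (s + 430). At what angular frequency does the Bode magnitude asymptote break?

430 rad/s

The single real pole at s = −430 gives a corner at ω = 430 rad/s.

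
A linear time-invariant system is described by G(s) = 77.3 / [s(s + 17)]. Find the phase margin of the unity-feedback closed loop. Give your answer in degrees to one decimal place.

Gain crossover: |G(jω)| = 1 at ω ≈ 4.4 rad/sec.
∠G(j4.4) = −90° − arctan(4.4/17) ≈ -104.52°
PM = 180° + (-104.52°) = 75.48°

75.5°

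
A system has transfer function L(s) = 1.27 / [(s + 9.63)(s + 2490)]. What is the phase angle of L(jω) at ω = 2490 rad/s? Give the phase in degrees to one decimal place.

-134.8°

∠(j2490 + 9.63) = arctan(2490/9.63) = 89.78°
∠(j2490 + 2490) = arctan(2490/2490) = 45.00°
∠L(j2490) = − (89.78° + 45.00°) = -134.78°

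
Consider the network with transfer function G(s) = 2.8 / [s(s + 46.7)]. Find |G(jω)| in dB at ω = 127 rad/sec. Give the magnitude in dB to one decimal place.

|j127 + 46.7| = √(127² + 46.7²) = 135.3
|j127| = 127
|G(j127)| = 2.8 / (135.3 × 127) = 0.00016293
20 log₁₀(0.00016293) = -75.76 dB

-75.8 dB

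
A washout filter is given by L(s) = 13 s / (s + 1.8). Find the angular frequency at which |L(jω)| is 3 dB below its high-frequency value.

For a single-pole high-pass, the −3 dB point is at the pole: ω = 1.8 rad/s.

1.8 rad/s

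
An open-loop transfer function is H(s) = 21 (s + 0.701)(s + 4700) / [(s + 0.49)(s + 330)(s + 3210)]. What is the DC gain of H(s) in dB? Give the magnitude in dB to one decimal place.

-17.5 dB

H(0) = 21 × 0.701 × 4700 / (0.49 × 330 × 3210) = 0.1333
20 log₁₀(0.1333) = -17.50 dB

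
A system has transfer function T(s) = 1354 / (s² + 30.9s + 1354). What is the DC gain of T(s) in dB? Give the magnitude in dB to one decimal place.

T(0) = 1354 / 1354 = 1
20 log₁₀(1) = 0.00 dB

0.0 dB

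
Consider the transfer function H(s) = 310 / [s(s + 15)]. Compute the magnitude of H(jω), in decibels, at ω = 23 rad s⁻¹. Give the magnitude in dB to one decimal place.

|j23 + 15| = √(23² + 15²) = 27.46
|j23| = 23
|H(j23)| = 310 / (27.46 × 23) = 0.49085
20 log₁₀(0.49085) = -6.18 dB

-6.2 dB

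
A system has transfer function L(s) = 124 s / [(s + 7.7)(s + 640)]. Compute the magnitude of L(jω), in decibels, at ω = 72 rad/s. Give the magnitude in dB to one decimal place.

-14.4 dB

|j72| = 72
|j72 + 7.7| = √(72² + 7.7²) = 72.41
|j72 + 640| = √(72² + 640²) = 644
|L(j72)| = 124 × 72 / (72.41 × 644) = 0.19144
20 log₁₀(0.19144) = -14.36 dB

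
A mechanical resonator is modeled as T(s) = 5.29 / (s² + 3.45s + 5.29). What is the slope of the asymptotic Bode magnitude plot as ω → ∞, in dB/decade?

-40 dB/decade

With 0 zeros and 2 poles, the high-frequency asymptotic slope is 20 × (0 − 2) = -40 dB/decade.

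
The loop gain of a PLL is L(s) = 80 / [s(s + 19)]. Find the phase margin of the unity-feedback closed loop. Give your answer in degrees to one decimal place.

Gain crossover: |L(jω)| = 1 at ω ≈ 4.12 rad/sec.
∠L(j4.12) = −90° − arctan(4.12/19) ≈ -102.22°
PM = 180° + (-102.22°) = 77.78°

77.8 deg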